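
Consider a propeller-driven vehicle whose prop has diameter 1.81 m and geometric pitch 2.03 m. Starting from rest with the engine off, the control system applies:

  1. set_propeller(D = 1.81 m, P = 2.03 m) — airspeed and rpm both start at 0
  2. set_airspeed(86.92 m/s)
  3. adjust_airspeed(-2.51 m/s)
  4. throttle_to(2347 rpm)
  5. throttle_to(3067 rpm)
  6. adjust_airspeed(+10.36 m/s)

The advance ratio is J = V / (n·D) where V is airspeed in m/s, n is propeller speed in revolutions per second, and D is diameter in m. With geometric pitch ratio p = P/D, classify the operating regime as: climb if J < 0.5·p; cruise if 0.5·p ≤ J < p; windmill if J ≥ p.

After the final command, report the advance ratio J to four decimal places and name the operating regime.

set_propeller: D = 1.81 m, P = 2.03 m (p = P/D = 1.121547); state ← (V=0, rpm=0)
set_airspeed(86.92): V ← 86.92 m/s
adjust_airspeed(-2.51): V ← 86.92 -2.51 = 84.41 m/s
throttle_to(2347): rpm ← 2347
throttle_to(3067): rpm ← 3067
adjust_airspeed(+10.36): V ← 84.41 +10.36 = 94.77 m/s
final state: V = 94.77 m/s, rpm = 3067 → n = rpm/60 = 51.116667 rev/s
J = V / (n·D) = 94.77 / (51.116667 × 1.81) = 1.024306
regime bands: climb J<0.5608 | cruise [0.5608, 1.1215) | windmill J≥1.1215
J = 1.0243 → cruise

J = 1.0243, regime = cruise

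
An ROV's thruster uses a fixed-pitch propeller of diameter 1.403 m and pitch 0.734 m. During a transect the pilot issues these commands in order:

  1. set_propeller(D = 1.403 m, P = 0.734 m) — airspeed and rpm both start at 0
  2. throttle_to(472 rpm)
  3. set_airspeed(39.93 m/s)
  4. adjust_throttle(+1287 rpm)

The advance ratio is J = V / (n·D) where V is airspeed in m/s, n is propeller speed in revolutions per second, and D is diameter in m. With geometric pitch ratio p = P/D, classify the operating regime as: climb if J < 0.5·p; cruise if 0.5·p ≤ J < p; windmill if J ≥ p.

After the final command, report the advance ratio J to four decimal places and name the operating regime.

set_propeller: D = 1.403 m, P = 0.734 m (p = P/D = 0.523165); state ← (V=0, rpm=0)
throttle_to(472): rpm ← 472
set_airspeed(39.93): V ← 39.93 m/s
adjust_throttle(+1287): rpm ← 472 +1287 = 1759
final state: V = 39.93 m/s, rpm = 1759 → n = rpm/60 = 29.316667 rev/s
J = V / (n·D) = 39.93 / (29.316667 × 1.403) = 0.970794
regime bands: climb J<0.2616 | cruise [0.2616, 0.5232) | windmill J≥0.5232
J = 0.9708 → windmill

J = 0.9708, regime = windmill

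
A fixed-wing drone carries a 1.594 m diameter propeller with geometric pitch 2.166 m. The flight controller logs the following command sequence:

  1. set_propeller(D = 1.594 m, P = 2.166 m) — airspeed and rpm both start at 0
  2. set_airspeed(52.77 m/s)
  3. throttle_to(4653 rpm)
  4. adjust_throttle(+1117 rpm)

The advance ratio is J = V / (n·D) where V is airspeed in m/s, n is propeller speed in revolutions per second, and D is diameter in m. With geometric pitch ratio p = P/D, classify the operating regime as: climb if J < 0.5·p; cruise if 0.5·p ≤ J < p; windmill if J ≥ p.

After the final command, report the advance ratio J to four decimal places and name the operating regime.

set_propeller: D = 1.594 m, P = 2.166 m (p = P/D = 1.358846); state ← (V=0, rpm=0)
set_airspeed(52.77): V ← 52.77 m/s
throttle_to(4653): rpm ← 4653
adjust_throttle(+1117): rpm ← 4653 +1117 = 5770
final state: V = 52.77 m/s, rpm = 5770 → n = rpm/60 = 96.166667 rev/s
J = V / (n·D) = 52.77 / (96.166667 × 1.594) = 0.344250
regime bands: climb J<0.6794 | cruise [0.6794, 1.3588) | windmill J≥1.3588
J = 0.3443 → climb

J = 0.3443, regime = climb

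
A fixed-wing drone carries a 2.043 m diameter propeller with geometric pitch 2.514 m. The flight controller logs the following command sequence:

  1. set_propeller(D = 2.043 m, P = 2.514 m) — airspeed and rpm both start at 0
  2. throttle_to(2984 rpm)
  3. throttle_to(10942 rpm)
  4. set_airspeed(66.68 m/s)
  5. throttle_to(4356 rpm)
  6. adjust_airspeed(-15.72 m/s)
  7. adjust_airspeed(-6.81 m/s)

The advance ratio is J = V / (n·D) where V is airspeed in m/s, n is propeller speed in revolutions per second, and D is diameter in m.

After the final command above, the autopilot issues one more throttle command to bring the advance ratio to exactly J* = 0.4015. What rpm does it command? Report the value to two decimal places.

set_propeller: D = 2.043 m, P = 2.514 m (p = P/D = 1.230543); state ← (V=0, rpm=0)
throttle_to(2984): rpm ← 2984
throttle_to(10942): rpm ← 10942
set_airspeed(66.68): V ← 66.68 m/s
throttle_to(4356): rpm ← 4356
adjust_airspeed(-15.72): V ← 66.68 -15.72 = 50.96 m/s
adjust_airspeed(-6.81): V ← 50.96 -6.81 = 44.15 m/s
final state: V = 44.15 m/s, rpm = 4356 → n = rpm/60 = 72.600000 rev/s
target J* = 0.4015; solve J* = V/(n·D) for n: n = V/(J*·D) = 44.15/(0.4015 × 2.043) = 53.824102 rev/s
rpm = 60·n = 3229.446112

rpm = 3229.45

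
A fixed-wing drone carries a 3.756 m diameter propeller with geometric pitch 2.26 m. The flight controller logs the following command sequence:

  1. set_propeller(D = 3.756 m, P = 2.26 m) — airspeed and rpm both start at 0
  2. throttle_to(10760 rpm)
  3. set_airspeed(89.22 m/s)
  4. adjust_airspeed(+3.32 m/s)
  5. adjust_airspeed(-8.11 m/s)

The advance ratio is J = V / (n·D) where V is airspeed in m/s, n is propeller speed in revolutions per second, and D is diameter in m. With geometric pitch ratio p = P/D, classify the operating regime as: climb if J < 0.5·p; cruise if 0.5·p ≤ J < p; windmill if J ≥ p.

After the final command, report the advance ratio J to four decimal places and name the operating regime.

set_propeller: D = 3.756 m, P = 2.26 m (p = P/D = 0.601704); state ← (V=0, rpm=0)
throttle_to(10760): rpm ← 10760
set_airspeed(89.22): V ← 89.22 m/s
adjust_airspeed(+3.32): V ← 89.22 +3.32 = 92.54 m/s
adjust_airspeed(-8.11): V ← 92.54 -8.11 = 84.43 m/s
final state: V = 84.43 m/s, rpm = 10760 → n = rpm/60 = 179.333333 rev/s
J = V / (n·D) = 84.43 / (179.333333 × 3.756) = 0.125346
regime bands: climb J<0.3009 | cruise [0.3009, 0.6017) | windmill J≥0.6017
J = 0.1253 → climb

J = 0.1253, regime = climb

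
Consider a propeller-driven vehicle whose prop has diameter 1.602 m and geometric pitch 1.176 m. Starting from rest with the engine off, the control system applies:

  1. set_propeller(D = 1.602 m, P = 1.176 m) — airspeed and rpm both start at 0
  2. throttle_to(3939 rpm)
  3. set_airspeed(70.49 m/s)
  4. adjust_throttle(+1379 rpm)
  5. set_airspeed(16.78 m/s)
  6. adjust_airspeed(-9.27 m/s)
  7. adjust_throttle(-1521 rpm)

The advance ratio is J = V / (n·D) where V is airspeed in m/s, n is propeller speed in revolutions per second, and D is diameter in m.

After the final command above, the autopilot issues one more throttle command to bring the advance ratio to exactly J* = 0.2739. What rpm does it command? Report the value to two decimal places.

set_propeller: D = 1.602 m, P = 1.176 m (p = P/D = 0.734082); state ← (V=0, rpm=0)
throttle_to(3939): rpm ← 3939
set_airspeed(70.49): V ← 70.49 m/s
adjust_throttle(+1379): rpm ← 3939 +1379 = 5318
set_airspeed(16.78): V ← 16.78 m/s
adjust_airspeed(-9.27): V ← 16.78 -9.27 = 7.51 m/s
adjust_throttle(-1521): rpm ← 5318 -1521 = 3797
final state: V = 7.51 m/s, rpm = 3797 → n = rpm/60 = 63.283333 rev/s
target J* = 0.2739; solve J* = V/(n·D) for n: n = V/(J*·D) = 7.51/(0.2739 × 1.602) = 17.115335 rev/s
rpm = 60·n = 1026.920074

rpm = 1026.92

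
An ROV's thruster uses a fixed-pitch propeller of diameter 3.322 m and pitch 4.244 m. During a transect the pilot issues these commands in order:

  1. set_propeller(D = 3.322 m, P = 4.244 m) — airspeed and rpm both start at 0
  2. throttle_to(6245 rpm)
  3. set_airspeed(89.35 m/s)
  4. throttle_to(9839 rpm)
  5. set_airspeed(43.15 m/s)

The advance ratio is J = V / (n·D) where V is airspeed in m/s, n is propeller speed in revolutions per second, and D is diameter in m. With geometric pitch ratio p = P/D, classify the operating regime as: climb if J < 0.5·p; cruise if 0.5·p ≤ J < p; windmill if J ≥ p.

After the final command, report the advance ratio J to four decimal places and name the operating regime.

J = 0.0792, regime = climb

set_propeller: D = 3.322 m, P = 4.244 m (p = P/D = 1.277544); state ← (V=0, rpm=0)
throttle_to(6245): rpm ← 6245
set_airspeed(89.35): V ← 89.35 m/s
throttle_to(9839): rpm ← 9839
set_airspeed(43.15): V ← 43.15 m/s
final state: V = 43.15 m/s, rpm = 9839 → n = rpm/60 = 163.983333 rev/s
J = V / (n·D) = 43.15 / (163.983333 × 3.322) = 0.079210
regime bands: climb J<0.6388 | cruise [0.6388, 1.2775) | windmill J≥1.2775
J = 0.0792 → climb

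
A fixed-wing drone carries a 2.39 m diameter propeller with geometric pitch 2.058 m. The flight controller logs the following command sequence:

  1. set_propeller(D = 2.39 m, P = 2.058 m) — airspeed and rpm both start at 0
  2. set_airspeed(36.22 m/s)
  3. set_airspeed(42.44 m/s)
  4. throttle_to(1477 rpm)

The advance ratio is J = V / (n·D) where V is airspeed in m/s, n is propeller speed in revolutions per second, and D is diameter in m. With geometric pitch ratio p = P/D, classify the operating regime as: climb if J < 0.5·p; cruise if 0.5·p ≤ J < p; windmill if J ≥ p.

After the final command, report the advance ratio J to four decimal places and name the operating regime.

set_propeller: D = 2.39 m, P = 2.058 m (p = P/D = 0.861088); state ← (V=0, rpm=0)
set_airspeed(36.22): V ← 36.22 m/s
set_airspeed(42.44): V ← 42.44 m/s
throttle_to(1477): rpm ← 1477
final state: V = 42.44 m/s, rpm = 1477 → n = rpm/60 = 24.616667 rev/s
J = V / (n·D) = 42.44 / (24.616667 × 2.39) = 0.721354
regime bands: climb J<0.4305 | cruise [0.4305, 0.8611) | windmill J≥0.8611
J = 0.7214 → cruise

J = 0.7214, regime = cruise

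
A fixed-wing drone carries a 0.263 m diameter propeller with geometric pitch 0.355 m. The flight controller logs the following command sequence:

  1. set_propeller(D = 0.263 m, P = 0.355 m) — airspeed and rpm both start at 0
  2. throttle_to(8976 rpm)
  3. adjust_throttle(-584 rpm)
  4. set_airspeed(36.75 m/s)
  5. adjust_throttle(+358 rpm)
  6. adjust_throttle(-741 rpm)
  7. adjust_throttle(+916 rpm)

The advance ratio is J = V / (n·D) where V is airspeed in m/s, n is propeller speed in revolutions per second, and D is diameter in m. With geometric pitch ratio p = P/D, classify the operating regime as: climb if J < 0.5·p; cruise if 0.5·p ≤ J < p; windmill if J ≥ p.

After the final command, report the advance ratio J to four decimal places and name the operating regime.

J = 0.9394, regime = cruise

set_propeller: D = 0.263 m, P = 0.355 m (p = P/D = 1.349810); state ← (V=0, rpm=0)
throttle_to(8976): rpm ← 8976
adjust_throttle(-584): rpm ← 8976 -584 = 8392
set_airspeed(36.75): V ← 36.75 m/s
adjust_throttle(+358): rpm ← 8392 +358 = 8750
adjust_throttle(-741): rpm ← 8750 -741 = 8009
adjust_throttle(+916): rpm ← 8009 +916 = 8925
final state: V = 36.75 m/s, rpm = 8925 → n = rpm/60 = 148.750000 rev/s
J = V / (n·D) = 36.75 / (148.750000 × 0.263) = 0.939387
regime bands: climb J<0.6749 | cruise [0.6749, 1.3498) | windmill J≥1.3498
J = 0.9394 → cruise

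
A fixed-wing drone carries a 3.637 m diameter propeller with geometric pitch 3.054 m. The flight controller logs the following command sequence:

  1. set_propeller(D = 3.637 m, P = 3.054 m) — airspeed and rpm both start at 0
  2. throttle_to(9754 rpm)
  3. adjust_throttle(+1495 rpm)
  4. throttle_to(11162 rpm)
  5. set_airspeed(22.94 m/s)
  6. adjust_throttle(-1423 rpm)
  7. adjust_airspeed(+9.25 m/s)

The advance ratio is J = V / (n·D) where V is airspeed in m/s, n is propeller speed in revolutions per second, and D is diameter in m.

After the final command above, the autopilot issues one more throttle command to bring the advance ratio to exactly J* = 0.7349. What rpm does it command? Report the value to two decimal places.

rpm = 722.60

set_propeller: D = 3.637 m, P = 3.054 m (p = P/D = 0.839703); state ← (V=0, rpm=0)
throttle_to(9754): rpm ← 9754
adjust_throttle(+1495): rpm ← 9754 +1495 = 11249
throttle_to(11162): rpm ← 11162
set_airspeed(22.94): V ← 22.94 m/s
adjust_throttle(-1423): rpm ← 11162 -1423 = 9739
adjust_airspeed(+9.25): V ← 22.94 +9.25 = 32.19 m/s
final state: V = 32.19 m/s, rpm = 9739 → n = rpm/60 = 162.316667 rev/s
target J* = 0.7349; solve J* = V/(n·D) for n: n = V/(J*·D) = 32.19/(0.7349 × 3.637) = 12.043409 rev/s
rpm = 60·n = 722.604528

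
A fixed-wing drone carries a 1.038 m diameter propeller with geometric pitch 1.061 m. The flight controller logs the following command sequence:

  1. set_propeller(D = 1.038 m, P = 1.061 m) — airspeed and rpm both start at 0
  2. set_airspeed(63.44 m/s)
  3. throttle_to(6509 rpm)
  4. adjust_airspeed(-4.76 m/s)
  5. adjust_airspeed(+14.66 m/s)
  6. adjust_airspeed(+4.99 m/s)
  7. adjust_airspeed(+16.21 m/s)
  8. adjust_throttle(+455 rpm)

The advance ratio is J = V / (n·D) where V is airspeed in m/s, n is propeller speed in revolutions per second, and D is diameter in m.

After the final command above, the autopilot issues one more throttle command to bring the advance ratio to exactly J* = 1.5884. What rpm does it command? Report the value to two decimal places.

rpm = 3440.41

set_propeller: D = 1.038 m, P = 1.061 m (p = P/D = 1.022158); state ← (V=0, rpm=0)
set_airspeed(63.44): V ← 63.44 m/s
throttle_to(6509): rpm ← 6509
adjust_airspeed(-4.76): V ← 63.44 -4.76 = 58.68 m/s
adjust_airspeed(+14.66): V ← 58.68 +14.66 = 73.34 m/s
adjust_airspeed(+4.99): V ← 73.34 +4.99 = 78.33 m/s
adjust_airspeed(+16.21): V ← 78.33 +16.21 = 94.54 m/s
adjust_throttle(+455): rpm ← 6509 +455 = 6964
final state: V = 94.54 m/s, rpm = 6964 → n = rpm/60 = 116.066667 rev/s
target J* = 1.5884; solve J* = V/(n·D) for n: n = V/(J*·D) = 94.54/(1.5884 × 1.038) = 57.340089 rev/s
rpm = 60·n = 3440.405367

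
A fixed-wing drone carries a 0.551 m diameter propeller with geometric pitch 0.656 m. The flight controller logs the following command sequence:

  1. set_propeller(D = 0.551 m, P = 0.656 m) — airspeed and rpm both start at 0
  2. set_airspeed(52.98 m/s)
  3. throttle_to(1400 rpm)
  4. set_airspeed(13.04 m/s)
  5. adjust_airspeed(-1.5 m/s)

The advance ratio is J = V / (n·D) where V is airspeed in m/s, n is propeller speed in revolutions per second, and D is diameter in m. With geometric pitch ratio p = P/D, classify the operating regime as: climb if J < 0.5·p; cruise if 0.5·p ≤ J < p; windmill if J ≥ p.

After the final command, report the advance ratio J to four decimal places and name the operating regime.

set_propeller: D = 0.551 m, P = 0.656 m (p = P/D = 1.190563); state ← (V=0, rpm=0)
set_airspeed(52.98): V ← 52.98 m/s
throttle_to(1400): rpm ← 1400
set_airspeed(13.04): V ← 13.04 m/s
adjust_airspeed(-1.5): V ← 13.04 -1.5 = 11.54 m/s
final state: V = 11.54 m/s, rpm = 1400 → n = rpm/60 = 23.333333 rev/s
J = V / (n·D) = 11.54 / (23.333333 × 0.551) = 0.897589
regime bands: climb J<0.5953 | cruise [0.5953, 1.1906) | windmill J≥1.1906
J = 0.8976 → cruise

J = 0.8976, regime = cruise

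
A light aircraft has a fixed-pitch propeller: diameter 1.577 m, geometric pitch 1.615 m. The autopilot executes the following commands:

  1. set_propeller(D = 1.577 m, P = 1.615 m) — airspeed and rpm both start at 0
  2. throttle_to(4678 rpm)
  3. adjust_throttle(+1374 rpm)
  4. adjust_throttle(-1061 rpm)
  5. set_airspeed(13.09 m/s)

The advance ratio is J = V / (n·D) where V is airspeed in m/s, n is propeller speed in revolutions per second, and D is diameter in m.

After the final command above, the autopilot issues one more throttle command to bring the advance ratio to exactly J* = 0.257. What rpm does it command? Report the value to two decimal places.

set_propeller: D = 1.577 m, P = 1.615 m (p = P/D = 1.024096); state ← (V=0, rpm=0)
throttle_to(4678): rpm ← 4678
adjust_throttle(+1374): rpm ← 4678 +1374 = 6052
adjust_throttle(-1061): rpm ← 6052 -1061 = 4991
set_airspeed(13.09): V ← 13.09 m/s
final state: V = 13.09 m/s, rpm = 4991 → n = rpm/60 = 83.183333 rev/s
target J* = 0.257; solve J* = V/(n·D) for n: n = V/(J*·D) = 13.09/(0.257 × 1.577) = 32.297940 rev/s
rpm = 60·n = 1937.876429

rpm = 1937.88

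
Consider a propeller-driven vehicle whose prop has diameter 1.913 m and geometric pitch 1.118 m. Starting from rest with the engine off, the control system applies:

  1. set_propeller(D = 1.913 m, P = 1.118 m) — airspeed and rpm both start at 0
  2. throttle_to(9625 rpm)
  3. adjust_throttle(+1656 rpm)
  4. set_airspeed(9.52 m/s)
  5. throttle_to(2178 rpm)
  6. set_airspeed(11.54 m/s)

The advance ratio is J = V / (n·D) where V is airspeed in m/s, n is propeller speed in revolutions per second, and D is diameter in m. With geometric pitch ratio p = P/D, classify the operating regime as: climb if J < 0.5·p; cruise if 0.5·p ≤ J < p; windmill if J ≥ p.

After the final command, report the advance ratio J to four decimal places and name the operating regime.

set_propeller: D = 1.913 m, P = 1.118 m (p = P/D = 0.584422); state ← (V=0, rpm=0)
throttle_to(9625): rpm ← 9625
adjust_throttle(+1656): rpm ← 9625 +1656 = 11281
set_airspeed(9.52): V ← 9.52 m/s
throttle_to(2178): rpm ← 2178
set_airspeed(11.54): V ← 11.54 m/s
final state: V = 11.54 m/s, rpm = 2178 → n = rpm/60 = 36.300000 rev/s
J = V / (n·D) = 11.54 / (36.300000 × 1.913) = 0.166182
regime bands: climb J<0.2922 | cruise [0.2922, 0.5844) | windmill J≥0.5844
J = 0.1662 → climb

J = 0.1662, regime = climb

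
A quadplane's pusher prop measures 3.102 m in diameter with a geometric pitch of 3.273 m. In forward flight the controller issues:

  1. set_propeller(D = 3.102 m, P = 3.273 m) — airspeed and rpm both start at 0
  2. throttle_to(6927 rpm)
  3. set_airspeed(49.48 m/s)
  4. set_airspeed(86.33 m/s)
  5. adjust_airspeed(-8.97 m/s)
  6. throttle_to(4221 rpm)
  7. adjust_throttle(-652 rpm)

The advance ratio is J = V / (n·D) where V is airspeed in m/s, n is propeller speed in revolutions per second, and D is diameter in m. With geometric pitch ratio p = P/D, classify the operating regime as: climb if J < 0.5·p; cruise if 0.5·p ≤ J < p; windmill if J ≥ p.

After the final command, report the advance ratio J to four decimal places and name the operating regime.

J = 0.4193, regime = climb

set_propeller: D = 3.102 m, P = 3.273 m (p = P/D = 1.055126); state ← (V=0, rpm=0)
throttle_to(6927): rpm ← 6927
set_airspeed(49.48): V ← 49.48 m/s
set_airspeed(86.33): V ← 86.33 m/s
adjust_airspeed(-8.97): V ← 86.33 -8.97 = 77.36 m/s
throttle_to(4221): rpm ← 4221
adjust_throttle(-652): rpm ← 4221 -652 = 3569
final state: V = 77.36 m/s, rpm = 3569 → n = rpm/60 = 59.483333 rev/s
J = V / (n·D) = 77.36 / (59.483333 × 3.102) = 0.419256
regime bands: climb J<0.5276 | cruise [0.5276, 1.0551) | windmill J≥1.0551
J = 0.4193 → climb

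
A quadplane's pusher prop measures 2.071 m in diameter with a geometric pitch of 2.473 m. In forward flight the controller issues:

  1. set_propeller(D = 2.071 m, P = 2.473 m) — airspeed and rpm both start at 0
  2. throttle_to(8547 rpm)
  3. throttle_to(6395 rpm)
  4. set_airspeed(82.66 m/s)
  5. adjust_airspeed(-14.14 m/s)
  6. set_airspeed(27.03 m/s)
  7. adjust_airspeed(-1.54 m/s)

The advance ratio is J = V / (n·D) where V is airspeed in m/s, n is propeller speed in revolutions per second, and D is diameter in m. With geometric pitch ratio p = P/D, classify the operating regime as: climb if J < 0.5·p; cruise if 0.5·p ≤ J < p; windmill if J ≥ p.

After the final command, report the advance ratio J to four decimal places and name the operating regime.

J = 0.1155, regime = climb

set_propeller: D = 2.071 m, P = 2.473 m (p = P/D = 1.194109); state ← (V=0, rpm=0)
throttle_to(8547): rpm ← 8547
throttle_to(6395): rpm ← 6395
set_airspeed(82.66): V ← 82.66 m/s
adjust_airspeed(-14.14): V ← 82.66 -14.14 = 68.52 m/s
set_airspeed(27.03): V ← 27.03 m/s
adjust_airspeed(-1.54): V ← 27.03 -1.54 = 25.49 m/s
final state: V = 25.49 m/s, rpm = 6395 → n = rpm/60 = 106.583333 rev/s
J = V / (n·D) = 25.49 / (106.583333 × 2.071) = 0.115478
regime bands: climb J<0.5971 | cruise [0.5971, 1.1941) | windmill J≥1.1941
J = 0.1155 → climb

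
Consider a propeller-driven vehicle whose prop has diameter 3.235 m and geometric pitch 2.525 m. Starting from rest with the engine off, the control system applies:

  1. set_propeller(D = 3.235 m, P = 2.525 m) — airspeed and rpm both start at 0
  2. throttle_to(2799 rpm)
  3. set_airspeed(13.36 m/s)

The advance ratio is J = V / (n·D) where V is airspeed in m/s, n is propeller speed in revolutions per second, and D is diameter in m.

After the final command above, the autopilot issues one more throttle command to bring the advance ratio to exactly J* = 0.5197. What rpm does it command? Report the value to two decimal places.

set_propeller: D = 3.235 m, P = 2.525 m (p = P/D = 0.780526); state ← (V=0, rpm=0)
throttle_to(2799): rpm ← 2799
set_airspeed(13.36): V ← 13.36 m/s
final state: V = 13.36 m/s, rpm = 2799 → n = rpm/60 = 46.650000 rev/s
target J* = 0.5197; solve J* = V/(n·D) for n: n = V/(J*·D) = 13.36/(0.5197 × 3.235) = 7.946565 rev/s
rpm = 60·n = 476.793918

rpm = 476.79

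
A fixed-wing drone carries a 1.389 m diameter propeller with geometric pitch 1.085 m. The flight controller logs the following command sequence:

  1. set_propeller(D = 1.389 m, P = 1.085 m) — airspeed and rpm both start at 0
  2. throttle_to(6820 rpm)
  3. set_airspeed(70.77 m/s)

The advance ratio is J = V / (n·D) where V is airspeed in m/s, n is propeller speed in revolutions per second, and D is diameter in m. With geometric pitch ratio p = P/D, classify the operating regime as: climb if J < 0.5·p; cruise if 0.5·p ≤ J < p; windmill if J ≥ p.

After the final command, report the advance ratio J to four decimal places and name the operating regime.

J = 0.4482, regime = cruise

set_propeller: D = 1.389 m, P = 1.085 m (p = P/D = 0.781138); state ← (V=0, rpm=0)
throttle_to(6820): rpm ← 6820
set_airspeed(70.77): V ← 70.77 m/s
final state: V = 70.77 m/s, rpm = 6820 → n = rpm/60 = 113.666667 rev/s
J = V / (n·D) = 70.77 / (113.666667 × 1.389) = 0.448243
regime bands: climb J<0.3906 | cruise [0.3906, 0.7811) | windmill J≥0.7811
J = 0.4482 → cruise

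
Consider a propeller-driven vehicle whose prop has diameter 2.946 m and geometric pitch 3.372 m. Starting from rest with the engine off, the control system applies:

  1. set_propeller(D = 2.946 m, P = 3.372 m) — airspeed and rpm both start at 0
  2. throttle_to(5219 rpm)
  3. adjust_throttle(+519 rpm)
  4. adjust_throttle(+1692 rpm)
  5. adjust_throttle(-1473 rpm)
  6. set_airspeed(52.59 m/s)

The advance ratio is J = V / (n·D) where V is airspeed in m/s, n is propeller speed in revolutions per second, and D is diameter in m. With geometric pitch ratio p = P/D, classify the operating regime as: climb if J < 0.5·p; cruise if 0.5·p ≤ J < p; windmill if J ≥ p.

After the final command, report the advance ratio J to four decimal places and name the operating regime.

set_propeller: D = 2.946 m, P = 3.372 m (p = P/D = 1.144603); state ← (V=0, rpm=0)
throttle_to(5219): rpm ← 5219
adjust_throttle(+519): rpm ← 5219 +519 = 5738
adjust_throttle(+1692): rpm ← 5738 +1692 = 7430
adjust_throttle(-1473): rpm ← 7430 -1473 = 5957
set_airspeed(52.59): V ← 52.59 m/s
final state: V = 52.59 m/s, rpm = 5957 → n = rpm/60 = 99.283333 rev/s
J = V / (n·D) = 52.59 / (99.283333 × 2.946) = 0.179802
regime bands: climb J<0.5723 | cruise [0.5723, 1.1446) | windmill J≥1.1446
J = 0.1798 → climb

J = 0.1798, regime = climb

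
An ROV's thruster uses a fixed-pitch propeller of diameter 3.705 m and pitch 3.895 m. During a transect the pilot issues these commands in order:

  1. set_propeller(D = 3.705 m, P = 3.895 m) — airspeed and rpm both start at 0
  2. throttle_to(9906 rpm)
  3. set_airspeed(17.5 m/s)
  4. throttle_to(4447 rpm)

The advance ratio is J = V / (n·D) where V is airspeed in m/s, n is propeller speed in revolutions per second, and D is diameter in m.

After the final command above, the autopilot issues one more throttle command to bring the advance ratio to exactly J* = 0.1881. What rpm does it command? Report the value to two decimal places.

set_propeller: D = 3.705 m, P = 3.895 m (p = P/D = 1.051282); state ← (V=0, rpm=0)
throttle_to(9906): rpm ← 9906
set_airspeed(17.5): V ← 17.5 m/s
throttle_to(4447): rpm ← 4447
final state: V = 17.5 m/s, rpm = 4447 → n = rpm/60 = 74.116667 rev/s
target J* = 0.1881; solve J* = V/(n·D) for n: n = V/(J*·D) = 17.5/(0.1881 × 3.705) = 25.110828 rev/s
rpm = 60·n = 1506.649706

rpm = 1506.65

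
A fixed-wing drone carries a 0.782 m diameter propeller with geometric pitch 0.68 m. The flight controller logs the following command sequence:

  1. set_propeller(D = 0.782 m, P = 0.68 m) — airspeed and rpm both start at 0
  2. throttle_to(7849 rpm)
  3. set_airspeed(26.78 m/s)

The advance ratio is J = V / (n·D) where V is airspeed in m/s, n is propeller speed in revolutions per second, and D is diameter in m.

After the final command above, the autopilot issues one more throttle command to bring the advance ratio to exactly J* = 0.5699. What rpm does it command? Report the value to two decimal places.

set_propeller: D = 0.782 m, P = 0.68 m (p = P/D = 0.869565); state ← (V=0, rpm=0)
throttle_to(7849): rpm ← 7849
set_airspeed(26.78): V ← 26.78 m/s
final state: V = 26.78 m/s, rpm = 7849 → n = rpm/60 = 130.816667 rev/s
target J* = 0.5699; solve J* = V/(n·D) for n: n = V/(J*·D) = 26.78/(0.5699 × 0.782) = 60.090409 rev/s
rpm = 60·n = 3605.424562

rpm = 3605.42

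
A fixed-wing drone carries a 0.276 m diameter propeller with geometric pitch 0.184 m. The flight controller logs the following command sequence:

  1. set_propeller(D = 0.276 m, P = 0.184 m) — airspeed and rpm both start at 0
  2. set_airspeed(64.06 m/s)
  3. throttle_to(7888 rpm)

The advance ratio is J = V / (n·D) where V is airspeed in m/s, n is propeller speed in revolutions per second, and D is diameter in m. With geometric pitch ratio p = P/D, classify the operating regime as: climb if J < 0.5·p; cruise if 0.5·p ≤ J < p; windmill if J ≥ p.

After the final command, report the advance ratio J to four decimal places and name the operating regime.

J = 1.7655, regime = windmill

set_propeller: D = 0.276 m, P = 0.184 m (p = P/D = 0.666667); state ← (V=0, rpm=0)
set_airspeed(64.06): V ← 64.06 m/s
throttle_to(7888): rpm ← 7888
final state: V = 64.06 m/s, rpm = 7888 → n = rpm/60 = 131.466667 rev/s
J = V / (n·D) = 64.06 / (131.466667 × 0.276) = 1.765478
regime bands: climb J<0.3333 | cruise [0.3333, 0.6667) | windmill J≥0.6667
J = 1.7655 → windmill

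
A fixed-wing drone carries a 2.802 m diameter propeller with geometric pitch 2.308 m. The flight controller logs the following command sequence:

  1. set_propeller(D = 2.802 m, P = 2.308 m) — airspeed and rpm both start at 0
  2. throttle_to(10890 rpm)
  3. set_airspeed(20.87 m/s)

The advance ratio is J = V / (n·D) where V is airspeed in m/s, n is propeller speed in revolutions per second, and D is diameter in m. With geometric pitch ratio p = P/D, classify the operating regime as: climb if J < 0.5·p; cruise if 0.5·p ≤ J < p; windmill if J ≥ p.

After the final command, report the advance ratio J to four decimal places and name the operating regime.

set_propeller: D = 2.802 m, P = 2.308 m (p = P/D = 0.823697); state ← (V=0, rpm=0)
throttle_to(10890): rpm ← 10890
set_airspeed(20.87): V ← 20.87 m/s
final state: V = 20.87 m/s, rpm = 10890 → n = rpm/60 = 181.500000 rev/s
J = V / (n·D) = 20.87 / (181.500000 × 2.802) = 0.041037
regime bands: climb J<0.4118 | cruise [0.4118, 0.8237) | windmill J≥0.8237
J = 0.0410 → climb

J = 0.0410, regime = climb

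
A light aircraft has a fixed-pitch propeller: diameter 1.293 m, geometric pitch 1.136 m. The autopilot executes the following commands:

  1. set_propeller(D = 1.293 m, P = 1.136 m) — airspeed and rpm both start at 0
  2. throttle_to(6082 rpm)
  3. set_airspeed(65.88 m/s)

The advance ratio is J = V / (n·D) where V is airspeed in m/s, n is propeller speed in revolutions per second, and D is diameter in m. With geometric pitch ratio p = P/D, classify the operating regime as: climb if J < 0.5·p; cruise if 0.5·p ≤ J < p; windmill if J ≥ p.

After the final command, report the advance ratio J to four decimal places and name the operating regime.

J = 0.5026, regime = cruise

set_propeller: D = 1.293 m, P = 1.136 m (p = P/D = 0.878577); state ← (V=0, rpm=0)
throttle_to(6082): rpm ← 6082
set_airspeed(65.88): V ← 65.88 m/s
final state: V = 65.88 m/s, rpm = 6082 → n = rpm/60 = 101.366667 rev/s
J = V / (n·D) = 65.88 / (101.366667 × 1.293) = 0.502643
regime bands: climb J<0.4393 | cruise [0.4393, 0.8786) | windmill J≥0.8786
J = 0.5026 → cruise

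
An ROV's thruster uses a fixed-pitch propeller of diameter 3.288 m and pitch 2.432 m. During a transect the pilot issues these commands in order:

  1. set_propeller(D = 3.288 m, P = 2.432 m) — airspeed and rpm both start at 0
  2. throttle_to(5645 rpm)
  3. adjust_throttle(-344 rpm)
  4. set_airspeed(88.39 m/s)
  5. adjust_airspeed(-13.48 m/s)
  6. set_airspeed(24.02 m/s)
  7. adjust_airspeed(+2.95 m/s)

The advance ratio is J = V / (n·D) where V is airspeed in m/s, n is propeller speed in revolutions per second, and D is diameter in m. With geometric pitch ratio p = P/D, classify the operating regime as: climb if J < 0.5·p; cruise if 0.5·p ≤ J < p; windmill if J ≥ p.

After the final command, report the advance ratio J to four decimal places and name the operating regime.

J = 0.0928, regime = climb

set_propeller: D = 3.288 m, P = 2.432 m (p = P/D = 0.739659); state ← (V=0, rpm=0)
throttle_to(5645): rpm ← 5645
adjust_throttle(-344): rpm ← 5645 -344 = 5301
set_airspeed(88.39): V ← 88.39 m/s
adjust_airspeed(-13.48): V ← 88.39 -13.48 = 74.91 m/s
set_airspeed(24.02): V ← 24.02 m/s
adjust_airspeed(+2.95): V ← 24.02 +2.95 = 26.97 m/s
final state: V = 26.97 m/s, rpm = 5301 → n = rpm/60 = 88.350000 rev/s
J = V / (n·D) = 26.97 / (88.350000 × 3.288) = 0.092842
regime bands: climb J<0.3698 | cruise [0.3698, 0.7397) | windmill J≥0.7397
J = 0.0928 → climb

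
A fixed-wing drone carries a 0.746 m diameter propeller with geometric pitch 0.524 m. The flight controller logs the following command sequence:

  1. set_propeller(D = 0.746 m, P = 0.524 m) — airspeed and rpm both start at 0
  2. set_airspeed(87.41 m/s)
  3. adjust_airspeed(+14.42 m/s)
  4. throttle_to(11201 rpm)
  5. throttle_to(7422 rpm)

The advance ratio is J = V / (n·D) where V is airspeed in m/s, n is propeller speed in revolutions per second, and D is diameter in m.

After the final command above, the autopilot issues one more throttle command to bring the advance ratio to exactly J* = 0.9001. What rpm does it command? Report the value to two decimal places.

rpm = 9099.08

set_propeller: D = 0.746 m, P = 0.524 m (p = P/D = 0.702413); state ← (V=0, rpm=0)
set_airspeed(87.41): V ← 87.41 m/s
adjust_airspeed(+14.42): V ← 87.41 +14.42 = 101.83 m/s
throttle_to(11201): rpm ← 11201
throttle_to(7422): rpm ← 7422
final state: V = 101.83 m/s, rpm = 7422 → n = rpm/60 = 123.700000 rev/s
target J* = 0.9001; solve J* = V/(n·D) for n: n = V/(J*·D) = 101.83/(0.9001 × 0.746) = 151.651306 rev/s
rpm = 60·n = 9099.078357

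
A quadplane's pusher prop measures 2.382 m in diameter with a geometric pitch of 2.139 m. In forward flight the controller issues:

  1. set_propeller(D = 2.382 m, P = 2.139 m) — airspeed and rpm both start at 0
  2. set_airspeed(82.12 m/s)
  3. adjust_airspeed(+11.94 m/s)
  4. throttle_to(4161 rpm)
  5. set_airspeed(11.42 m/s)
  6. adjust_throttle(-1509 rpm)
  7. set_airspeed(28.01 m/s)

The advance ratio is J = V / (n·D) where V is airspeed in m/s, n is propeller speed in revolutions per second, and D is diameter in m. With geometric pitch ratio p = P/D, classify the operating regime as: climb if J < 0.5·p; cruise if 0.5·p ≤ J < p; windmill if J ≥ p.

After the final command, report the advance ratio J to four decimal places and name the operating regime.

J = 0.2660, regime = climb

set_propeller: D = 2.382 m, P = 2.139 m (p = P/D = 0.897985); state ← (V=0, rpm=0)
set_airspeed(82.12): V ← 82.12 m/s
adjust_airspeed(+11.94): V ← 82.12 +11.94 = 94.06 m/s
throttle_to(4161): rpm ← 4161
set_airspeed(11.42): V ← 11.42 m/s
adjust_throttle(-1509): rpm ← 4161 -1509 = 2652
set_airspeed(28.01): V ← 28.01 m/s
final state: V = 28.01 m/s, rpm = 2652 → n = rpm/60 = 44.200000 rev/s
J = V / (n·D) = 28.01 / (44.200000 × 2.382) = 0.266041
regime bands: climb J<0.4490 | cruise [0.4490, 0.8980) | windmill J≥0.8980
J = 0.2660 → climb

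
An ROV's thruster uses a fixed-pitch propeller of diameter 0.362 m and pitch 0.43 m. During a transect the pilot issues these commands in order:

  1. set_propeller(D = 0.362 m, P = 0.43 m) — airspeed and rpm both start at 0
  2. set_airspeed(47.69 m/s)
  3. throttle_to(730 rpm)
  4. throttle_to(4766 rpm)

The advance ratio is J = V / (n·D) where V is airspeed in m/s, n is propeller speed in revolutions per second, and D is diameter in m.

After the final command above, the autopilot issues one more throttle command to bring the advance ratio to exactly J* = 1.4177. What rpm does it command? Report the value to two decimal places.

rpm = 5575.52

set_propeller: D = 0.362 m, P = 0.43 m (p = P/D = 1.187845); state ← (V=0, rpm=0)
set_airspeed(47.69): V ← 47.69 m/s
throttle_to(730): rpm ← 730
throttle_to(4766): rpm ← 4766
final state: V = 47.69 m/s, rpm = 4766 → n = rpm/60 = 79.433333 rev/s
target J* = 1.4177; solve J* = V/(n·D) for n: n = V/(J*·D) = 47.69/(1.4177 × 0.362) = 92.925394 rev/s
rpm = 60·n = 5575.523658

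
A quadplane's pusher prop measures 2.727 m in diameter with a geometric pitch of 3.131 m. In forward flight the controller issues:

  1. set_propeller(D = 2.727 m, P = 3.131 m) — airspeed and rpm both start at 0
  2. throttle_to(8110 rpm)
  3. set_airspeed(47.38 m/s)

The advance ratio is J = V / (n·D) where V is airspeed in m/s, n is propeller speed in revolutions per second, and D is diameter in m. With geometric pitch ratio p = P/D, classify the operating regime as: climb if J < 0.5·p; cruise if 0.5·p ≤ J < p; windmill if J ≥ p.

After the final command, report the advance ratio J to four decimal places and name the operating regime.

set_propeller: D = 2.727 m, P = 3.131 m (p = P/D = 1.148148); state ← (V=0, rpm=0)
throttle_to(8110): rpm ← 8110
set_airspeed(47.38): V ← 47.38 m/s
final state: V = 47.38 m/s, rpm = 8110 → n = rpm/60 = 135.166667 rev/s
J = V / (n·D) = 47.38 / (135.166667 × 2.727) = 0.128541
regime bands: climb J<0.5741 | cruise [0.5741, 1.1481) | windmill J≥1.1481
J = 0.1285 → climb

J = 0.1285, regime = climb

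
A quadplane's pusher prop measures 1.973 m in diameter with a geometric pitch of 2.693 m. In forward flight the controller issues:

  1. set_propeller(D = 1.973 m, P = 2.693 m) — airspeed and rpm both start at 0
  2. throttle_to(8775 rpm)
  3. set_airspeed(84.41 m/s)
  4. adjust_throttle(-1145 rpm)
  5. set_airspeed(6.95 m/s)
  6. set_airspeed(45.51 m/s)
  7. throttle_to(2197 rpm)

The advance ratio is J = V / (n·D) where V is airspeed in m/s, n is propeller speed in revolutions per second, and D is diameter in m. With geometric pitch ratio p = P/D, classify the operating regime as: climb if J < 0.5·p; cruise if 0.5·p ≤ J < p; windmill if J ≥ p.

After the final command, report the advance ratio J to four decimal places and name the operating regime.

J = 0.6299, regime = climb

set_propeller: D = 1.973 m, P = 2.693 m (p = P/D = 1.364927); state ← (V=0, rpm=0)
throttle_to(8775): rpm ← 8775
set_airspeed(84.41): V ← 84.41 m/s
adjust_throttle(-1145): rpm ← 8775 -1145 = 7630
set_airspeed(6.95): V ← 6.95 m/s
set_airspeed(45.51): V ← 45.51 m/s
throttle_to(2197): rpm ← 2197
final state: V = 45.51 m/s, rpm = 2197 → n = rpm/60 = 36.616667 rev/s
J = V / (n·D) = 45.51 / (36.616667 × 1.973) = 0.629943
regime bands: climb J<0.6825 | cruise [0.6825, 1.3649) | windmill J≥1.3649
J = 0.6299 → climb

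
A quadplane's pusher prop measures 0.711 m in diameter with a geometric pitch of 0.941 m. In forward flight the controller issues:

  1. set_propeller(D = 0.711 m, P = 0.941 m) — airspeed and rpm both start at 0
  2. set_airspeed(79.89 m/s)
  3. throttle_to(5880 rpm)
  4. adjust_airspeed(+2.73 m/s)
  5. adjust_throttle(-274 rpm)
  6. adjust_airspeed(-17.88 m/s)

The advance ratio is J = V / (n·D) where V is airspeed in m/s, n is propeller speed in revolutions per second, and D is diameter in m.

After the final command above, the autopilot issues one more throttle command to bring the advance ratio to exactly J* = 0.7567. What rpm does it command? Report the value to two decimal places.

set_propeller: D = 0.711 m, P = 0.941 m (p = P/D = 1.323488); state ← (V=0, rpm=0)
set_airspeed(79.89): V ← 79.89 m/s
throttle_to(5880): rpm ← 5880
adjust_airspeed(+2.73): V ← 79.89 +2.73 = 82.62 m/s
adjust_throttle(-274): rpm ← 5880 -274 = 5606
adjust_airspeed(-17.88): V ← 82.62 -17.88 = 64.74 m/s
final state: V = 64.74 m/s, rpm = 5606 → n = rpm/60 = 93.433333 rev/s
target J* = 0.7567; solve J* = V/(n·D) for n: n = V/(J*·D) = 64.74/(0.7567 × 0.711) = 120.331508 rev/s
rpm = 60·n = 7219.890497

rpm = 7219.89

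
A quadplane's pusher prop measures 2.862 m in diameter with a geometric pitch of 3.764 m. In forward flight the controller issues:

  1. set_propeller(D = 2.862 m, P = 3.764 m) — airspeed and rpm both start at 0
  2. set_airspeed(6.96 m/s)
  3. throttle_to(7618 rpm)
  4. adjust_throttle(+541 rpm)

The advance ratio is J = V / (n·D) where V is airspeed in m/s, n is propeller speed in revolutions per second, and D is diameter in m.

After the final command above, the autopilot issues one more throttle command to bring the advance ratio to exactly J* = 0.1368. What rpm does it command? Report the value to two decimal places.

rpm = 1066.61

set_propeller: D = 2.862 m, P = 3.764 m (p = P/D = 1.315164); state ← (V=0, rpm=0)
set_airspeed(6.96): V ← 6.96 m/s
throttle_to(7618): rpm ← 7618
adjust_throttle(+541): rpm ← 7618 +541 = 8159
final state: V = 6.96 m/s, rpm = 8159 → n = rpm/60 = 135.983333 rev/s
target J* = 0.1368; solve J* = V/(n·D) for n: n = V/(J*·D) = 6.96/(0.1368 × 2.862) = 17.776797 rev/s
rpm = 60·n = 1066.607819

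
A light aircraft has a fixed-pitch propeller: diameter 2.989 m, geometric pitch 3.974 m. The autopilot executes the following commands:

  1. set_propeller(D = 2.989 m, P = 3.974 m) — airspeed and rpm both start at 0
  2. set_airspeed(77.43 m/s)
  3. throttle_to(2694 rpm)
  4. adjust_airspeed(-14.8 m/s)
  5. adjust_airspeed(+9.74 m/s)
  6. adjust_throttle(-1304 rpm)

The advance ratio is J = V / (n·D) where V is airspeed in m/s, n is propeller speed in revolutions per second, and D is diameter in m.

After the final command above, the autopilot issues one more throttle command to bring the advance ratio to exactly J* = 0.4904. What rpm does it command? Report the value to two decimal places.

set_propeller: D = 2.989 m, P = 3.974 m (p = P/D = 1.329542); state ← (V=0, rpm=0)
set_airspeed(77.43): V ← 77.43 m/s
throttle_to(2694): rpm ← 2694
adjust_airspeed(-14.8): V ← 77.43 -14.8 = 62.63 m/s
adjust_airspeed(+9.74): V ← 62.63 +9.74 = 72.37 m/s
adjust_throttle(-1304): rpm ← 2694 -1304 = 1390
final state: V = 72.37 m/s, rpm = 1390 → n = rpm/60 = 23.166667 rev/s
target J* = 0.4904; solve J* = V/(n·D) for n: n = V/(J*·D) = 72.37/(0.4904 × 2.989) = 49.372168 rev/s
rpm = 60·n = 2962.330066

rpm = 2962.33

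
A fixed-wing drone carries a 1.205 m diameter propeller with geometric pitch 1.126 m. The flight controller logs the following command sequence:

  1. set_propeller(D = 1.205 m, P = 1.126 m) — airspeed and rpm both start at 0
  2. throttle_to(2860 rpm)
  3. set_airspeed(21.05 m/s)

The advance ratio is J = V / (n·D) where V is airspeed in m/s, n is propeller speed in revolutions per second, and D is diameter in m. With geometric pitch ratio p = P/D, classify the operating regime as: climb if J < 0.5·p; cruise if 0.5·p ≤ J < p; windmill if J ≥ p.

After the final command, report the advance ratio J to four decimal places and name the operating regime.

J = 0.3665, regime = climb

set_propeller: D = 1.205 m, P = 1.126 m (p = P/D = 0.934440); state ← (V=0, rpm=0)
throttle_to(2860): rpm ← 2860
set_airspeed(21.05): V ← 21.05 m/s
final state: V = 21.05 m/s, rpm = 2860 → n = rpm/60 = 47.666667 rev/s
J = V / (n·D) = 21.05 / (47.666667 × 1.205) = 0.366480
regime bands: climb J<0.4672 | cruise [0.4672, 0.9344) | windmill J≥0.9344
J = 0.3665 → climb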